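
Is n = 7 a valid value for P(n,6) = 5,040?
Yes

Reasoning: P(7,6) = 7·6·5·4·3·2 = 5,040, which equals 5,040.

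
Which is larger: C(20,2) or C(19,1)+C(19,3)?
C(19,1)+C(19,3)

Explanation: C(20,2)=190; C(19,1)+C(19,3)=19+969=988.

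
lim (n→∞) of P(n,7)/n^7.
1

Explanation: P(n,7) = n(n-1)···(n-6) ≈ n^7 for large n. Limit = 1.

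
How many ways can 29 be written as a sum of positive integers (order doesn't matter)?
4,565

Reasoning: Pentagonal recurrence p(n) = p(n−1) + p(n−2) − p(n−5) − p(n−7) + …: p(29) = p(28) + p(27) − p(24) − p(22) + p(17) + p(14) − p(7) − p(3) = 3,718 + 3,010 − 1,575 − 1,002 + 297 + 135 − 15 − 3 = 4,565.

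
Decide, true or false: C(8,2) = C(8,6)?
True

Symmetry C(n,k) = C(n,n-k): C(8,2) = 28 and C(8,6) = 28. Both sides agree, so the statement holds.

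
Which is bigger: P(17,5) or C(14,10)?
P(17,5)=742,560, C(14,10)=1,001.

Answer: P(17,5)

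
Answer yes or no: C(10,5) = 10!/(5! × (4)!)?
No

The correct denominator is 5!×5!, giving C(10,5) = 252; the stated RHS is 10!/(5!×4!) = 1,260 ≠ 252, so the statement does not hold.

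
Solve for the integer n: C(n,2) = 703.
38
C(n,2) = n(n−1)/2! is increasing in n, and n(n−1) = 2!·703 = 1,406 ≈ (n−0.5)^2 gives n ≈ 38.0. Check: C(36,2) = 630, C(37,2) = 666, C(38,2) = 703 ✓. So n = 38.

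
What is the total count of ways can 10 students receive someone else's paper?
1,334,961

Solution: Using D(n) = (n-1)[D(n-1) + D(n-2)]:
D(10) = (10-1) × [D(9) + D(8)]
      = 9 × [133496 + 14833]
      = 9 × 148329
      = 1,334,961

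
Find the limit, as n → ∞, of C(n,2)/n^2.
1/2
C(n,2) ≈ n^2/2! for large n. Limit = 1/2! = 1/2.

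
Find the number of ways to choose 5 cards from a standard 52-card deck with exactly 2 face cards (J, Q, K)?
652,080

Working:
12 face cards and 40 non-face cards: C(12,2) × C(40,3) = 66 × 9,880 = 652,080.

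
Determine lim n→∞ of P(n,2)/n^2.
1

Solution: P(n,2) = n(n-1) ≈ n^2 for large n. Limit = 1.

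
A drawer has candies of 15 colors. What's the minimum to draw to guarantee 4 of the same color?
Worst case: 3 of each = 45. One more: 46.

Answer: 46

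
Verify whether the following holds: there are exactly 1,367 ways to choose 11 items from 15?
False

C(15,11) = 1,365 ≠ 1367.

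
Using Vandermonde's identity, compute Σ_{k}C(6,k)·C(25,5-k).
169,911

Solution: = C(6+25,5) = C(31,5) = 169,911.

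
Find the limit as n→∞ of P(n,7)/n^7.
1

P(n,7) = n(n-1)···(n-6) ≈ n^7 for large n. Limit = 1.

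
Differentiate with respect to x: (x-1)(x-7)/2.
d/dx[(x-1)(x-7)] = (x-7) + (x-1) = 2x - 8. Dividing by 2 gives (2x - 8)/2.
Final answer: (2x - 8)/2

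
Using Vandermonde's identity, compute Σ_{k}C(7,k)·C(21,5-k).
= C(7+21,5) = C(28,5) = 98,280.
Final answer: 98,280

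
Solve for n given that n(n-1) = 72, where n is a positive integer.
n² − n − 72 = 0, so n = (1 ± √(1 + 4·72))/2 = (1 ± √289)/2 = (1 ± 17)/2, i.e. n = 9 or n = -8. Taking the positive root, n = 9 (check: 9×8 = 72).
Final answer: 9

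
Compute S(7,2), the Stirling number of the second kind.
63

Using the Stirling recurrence: S(n,k) = k·S(n-1,k) + S(n-1,k-1)
S(7,2) = 2·S(6,2) + S(6,1)
         = 2·31 + 1
         = 62 + 1
         = 63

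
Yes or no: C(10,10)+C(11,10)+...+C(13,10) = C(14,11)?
Yes

Reasoning: Hockey stick identity gives Σ = C(14,11) = 364; RHS C(14,11) = 364.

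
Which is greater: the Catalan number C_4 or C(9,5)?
C(9,5)

Solution: C_4 = C(8,4)/(4+1) = 70/5 = 14; C(9,5) = 126.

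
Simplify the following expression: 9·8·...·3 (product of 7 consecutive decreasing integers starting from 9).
181,440

Reasoning: This is P(9,7) = 9!/(2)! = 181,440.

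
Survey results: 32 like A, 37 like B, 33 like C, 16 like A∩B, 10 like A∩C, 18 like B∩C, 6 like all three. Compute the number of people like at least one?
64

Reasoning: |A∪B∪C| = 32+37+33-16-10-18+6 = 64.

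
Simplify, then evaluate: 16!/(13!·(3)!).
560

Explanation: This is C(16,13) = 560.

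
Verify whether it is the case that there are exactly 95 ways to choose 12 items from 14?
False

Reasoning: C(14,12) = 91 ≠ 95.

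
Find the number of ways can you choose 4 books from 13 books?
715
C(13,4) = 13! / (4! × (13-4)!)
         = 13! / (4! × 9!)
         = 715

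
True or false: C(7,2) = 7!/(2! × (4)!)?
False

Solution: The correct denominator is 2!×5!, giving C(7,2) = 21; the stated RHS is 7!/(2!×4!) = 105 ≠ 21, so the statement does not hold.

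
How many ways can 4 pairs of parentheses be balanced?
Using the Catalan number formula: C_n = C(2n, n) / (n+1)
C_4 = C(8, 4) / (4+1)
     = 70 / 5
     = 14

Answer: 14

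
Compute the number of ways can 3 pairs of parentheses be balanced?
5
Using the Catalan number formula: C_n = C(2n, n) / (n+1)
C_3 = C(6, 3) / (3+1)
     = 20 / 4
     = 5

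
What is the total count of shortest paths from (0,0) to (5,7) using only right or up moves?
792

Explanation: Choose 5 rights from 12 moves: C(12,5) = 792.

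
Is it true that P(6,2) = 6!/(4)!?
True

Working:
Permutation formula P(n,k) = n!/(n-k)!: 6!/4! = 720/24 = 30 = P(6,2). The statement holds.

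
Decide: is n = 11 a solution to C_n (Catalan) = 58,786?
Yes

Explanation: C_11 = C(22,11)/(11+1) = 705,432/12 = 58,786, which equals 58,786.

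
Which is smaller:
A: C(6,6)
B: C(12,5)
A=C(6,6)=1, B=C(12,5)=792.

Answer: A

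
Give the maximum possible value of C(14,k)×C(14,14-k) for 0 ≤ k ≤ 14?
11,778,624

Working:
C(14,k)·C(14,14-k) = C(14,k)², maximised at the centre k = 7: C(14,7)² = 11,778,624.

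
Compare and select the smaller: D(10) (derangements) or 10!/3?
10!/3

Explanation: D(10) = (10-1)·[D(9) + D(8)] = 9·[133,496 + 14,833] = 1,334,961; 10!/3 = 3,628,800/3 = 1,209,600.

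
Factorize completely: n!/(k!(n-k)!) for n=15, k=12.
This is the binomial coefficient C(15,12) = 455.
Final answer: C(15,12) = 455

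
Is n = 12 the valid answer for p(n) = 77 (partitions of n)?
Pentagonal recurrence p(n) = p(n−1) + p(n−2) − p(n−5) − p(n−7) + …: p(12) = p(11) + p(10) − p(7) − p(5) + p(0) = 56 + 42 − 15 − 7 + 1 = 77, which equals 77.
Final answer: Yes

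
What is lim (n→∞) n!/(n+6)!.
0

Working:
n!/(n+6)! = 1/[(n+1)(n+2)···(n+6)] → 0 as n → ∞.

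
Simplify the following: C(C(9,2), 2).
630

Solution: C(9,2) = 36, then C(36, 2) = 630.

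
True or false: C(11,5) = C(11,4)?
False
C(11,5) = 462 but C(11,4) = 330; symmetry gives C(11,5) = C(11,6), not C(11,4).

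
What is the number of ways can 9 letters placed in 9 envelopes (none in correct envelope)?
133,496

Explanation: Using D(n) = (n-1)[D(n-1) + D(n-2)]:
D(9) = (9-1) × [D(8) + D(7)]
      = 8 × [14833 + 1854]
      = 8 × 16687
      = 133,496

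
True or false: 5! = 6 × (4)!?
False
5! = 5 × 4! = 120, but 6 × 4! = 144.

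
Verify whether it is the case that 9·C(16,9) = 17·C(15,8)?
Absorption identity k·C(n,k) = n·C(n-1,k-1). LHS = 9·11440 = 102,960; RHS = 17·6435 = 109,395.

Answer: False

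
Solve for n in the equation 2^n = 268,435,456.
28
268,435,456 = 1,024 × 1,024 × 256 = 2^10 × 2^10 × 2^8 = 2^28, so n = 28.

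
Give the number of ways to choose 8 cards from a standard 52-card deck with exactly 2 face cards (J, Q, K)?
12 face cards and 40 non-face cards: C(12,2) × C(40,6) = 66 × 3,838,380 = 253,333,080.
Final answer: 253,333,080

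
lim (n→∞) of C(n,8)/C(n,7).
∞
C(n,8)/C(n,7) = (n-7)/8 → ∞ as n → ∞.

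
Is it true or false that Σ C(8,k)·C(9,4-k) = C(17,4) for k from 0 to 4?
True

Explanation: Vandermonde's identity gives C(17,4) = 2,380; RHS C(17,4) = 2,380.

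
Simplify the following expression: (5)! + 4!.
144

Working:
(5)! + 4! = (5)·4! + 4! = (5+1)·4! = 6·4! = 144.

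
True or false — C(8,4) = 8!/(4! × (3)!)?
False

The correct denominator is 4!×4!, giving C(8,4) = 70; the stated RHS is 8!/(4!×3!) = 280 ≠ 70, so the statement does not hold.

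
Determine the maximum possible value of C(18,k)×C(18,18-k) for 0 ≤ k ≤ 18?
2,363,904,400

Solution: C(18,k)·C(18,18-k) = C(18,k)², maximised at the centre k = 9: C(18,9)² = 2,363,904,400.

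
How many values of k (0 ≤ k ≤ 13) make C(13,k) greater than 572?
6

Working:
Row 13 is unimodal and symmetric about k=13/2. C(13,3)=286 ≤ 572; C(13,4)=715 > 572; by symmetry C(13,k) > 572 for k = 4..9. That's 9 - 4 + 1 = 6 values.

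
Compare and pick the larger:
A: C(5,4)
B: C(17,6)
A=C(5,4)=5, B=C(17,6)=12,376.
Final answer: B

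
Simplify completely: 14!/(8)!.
2,162,160

Solution: This equals 14×13×...×9 = 2,162,160.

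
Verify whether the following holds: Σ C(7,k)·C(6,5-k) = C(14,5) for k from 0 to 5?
False

Vandermonde's identity gives C(13,5) = 1,287; RHS C(14,5) = 2,002.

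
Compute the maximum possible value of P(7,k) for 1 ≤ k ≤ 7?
5,040

P(7,k) increases in k, so maximum at k = 7: 7! = 5,040.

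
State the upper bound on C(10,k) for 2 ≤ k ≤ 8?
C(10,k) is maximised at the centre of the row: C(10,5) = 252.

Answer: 252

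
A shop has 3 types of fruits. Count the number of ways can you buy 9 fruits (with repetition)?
Stars and bars: C(9+3-1, 9) = C(11, 9) = 55.

Answer: 55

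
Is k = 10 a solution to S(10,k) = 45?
S(10,10) = 10·S(9,10) + S(9,9) = 10·0 + 1 = 1, which does not equal 45.

Answer: No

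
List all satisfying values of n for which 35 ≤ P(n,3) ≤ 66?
P(4,3)=24; P(5,3)=60; P(6,3)=120. So valid n = 5.

Answer: 5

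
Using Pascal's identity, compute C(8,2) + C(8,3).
84
C(8,2) + C(8,3) = C(9,3) = 84.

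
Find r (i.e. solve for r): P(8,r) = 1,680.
4

Explanation: P(8,r) = 8·7·…·(8−r+1), a product of r factors. Multiplying down from 8: 8 = 8; 8·7 = 56; 8·7·6 = 336; 8·7·6·5 = 1,680 ✓ (4 factors). So r = 4.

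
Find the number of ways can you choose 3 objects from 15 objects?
455
C(15,3) = 15! / (3! × (15-3)!)
         = 15! / (3! × 12!)
         = 455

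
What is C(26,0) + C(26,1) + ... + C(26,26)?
67,108,864

Reasoning: Sum of binomial coefficients = 2^26 = 67,108,864.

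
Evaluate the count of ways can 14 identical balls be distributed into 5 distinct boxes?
C(14+5-1, 5-1) = C(18, 4) = 3,060.

Answer: 3,060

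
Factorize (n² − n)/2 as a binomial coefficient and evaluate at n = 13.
C(n,2); C(13,2) = 78

Working:
(n² − n)/2 = n(n−1)/2 = C(n,2). At n = 13: C(13,2) = 78.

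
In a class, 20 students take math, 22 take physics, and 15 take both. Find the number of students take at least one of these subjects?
27

Explanation: |A∪B| = |A|+|B|-|A∩B| = 20+22-15 = 27.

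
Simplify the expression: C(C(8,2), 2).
378

Reasoning: C(8,2) = 28, then C(28, 2) = 378.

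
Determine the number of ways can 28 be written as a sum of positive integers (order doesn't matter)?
3,718

Reasoning: Pentagonal recurrence p(n) = p(n−1) + p(n−2) − p(n−5) − p(n−7) + …: p(28) = p(27) + p(26) − p(23) − p(21) + p(16) + p(13) − p(6) − p(2) = 3,010 + 2,436 − 1,255 − 792 + 231 + 101 − 11 − 2 = 3,718.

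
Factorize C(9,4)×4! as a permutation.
P(9,4)

Reasoning: C(9,4)×4! = [9!/(4!(5)!)]×4! = 9!/(5)! = P(9,4) = 3,024.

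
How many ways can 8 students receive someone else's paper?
14,833

Working:
Using D(n) = (n-1)[D(n-1) + D(n-2)]:
D(8) = (8-1) × [D(7) + D(6)]
      = 7 × [1854 + 265]
      = 7 × 2119
      = 14,833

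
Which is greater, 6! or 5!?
6!

Working:
6!=720, 5!=120. 6! > 5!.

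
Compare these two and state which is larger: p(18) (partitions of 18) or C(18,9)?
Pentagonal recurrence p(n) = p(n−1) + p(n−2) − p(n−5) − p(n−7) + …: p(18) = p(17) + p(16) − p(13) − p(11) + p(6) + p(3) = 297 + 231 − 101 − 56 + 11 + 3 = 385; C(18,9) = 48,620.
Final answer: C(18,9)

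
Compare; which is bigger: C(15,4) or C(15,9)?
C(15,9)

Working:
C(15,4)=1,365, C(15,9)=5,005.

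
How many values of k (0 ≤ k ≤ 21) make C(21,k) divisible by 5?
12

Solution: Checking C(21,k) mod 5 for k = 0..21: divisible at k = 2, 3, 4, 7, 8, 9, 12, 13, 14, 17, 18, 19. That's 12 values.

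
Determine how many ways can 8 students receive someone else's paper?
14,833

Using D(n) = (n-1)[D(n-1) + D(n-2)]:
D(8) = (8-1) × [D(7) + D(6)]
      = 7 × [1854 + 265]
      = 7 × 2119
      = 14,833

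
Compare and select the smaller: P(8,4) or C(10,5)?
P(8,4)=1,680, C(10,5)=252.

Answer: C(10,5)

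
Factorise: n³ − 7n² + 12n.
n(n − 3)(n − 4)

Working:
n³ − 7n² + 12n = n(n² − 7n + 12) = n(n − 3)(n − 4).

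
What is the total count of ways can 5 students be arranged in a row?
120

Solution: Arrangements of 5 distinct objects: 5! = 120.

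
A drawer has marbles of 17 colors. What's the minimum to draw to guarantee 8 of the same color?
120

Worst case: 7 of each = 119. One more: 120.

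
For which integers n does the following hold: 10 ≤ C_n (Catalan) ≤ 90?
C_3=5; C_4=14; C_5=42; C_6=132. So valid n = 4, 5.
Final answer: 4, 5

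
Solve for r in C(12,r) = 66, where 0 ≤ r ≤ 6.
C(12,r) is increasing for 0 ≤ r ≤ 6. Stepping up (C(12,r+1) = C(12,r)·(12−r)/(r+1)): C(12,1) = 12, C(12,2) = 66 ✓. So r = 2.
Final answer: 2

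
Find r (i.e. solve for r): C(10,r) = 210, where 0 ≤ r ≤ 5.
4

Working:
C(10,r) is increasing for 0 ≤ r ≤ 5. Stepping up (C(10,r+1) = C(10,r)·(10−r)/(r+1)): C(10,1) = 10, C(10,2) = 45, C(10,3) = 120, C(10,4) = 210 ✓. So r = 4.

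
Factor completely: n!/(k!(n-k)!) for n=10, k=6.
C(10,6) = 210

Solution: This is the binomial coefficient C(10,6) = 210.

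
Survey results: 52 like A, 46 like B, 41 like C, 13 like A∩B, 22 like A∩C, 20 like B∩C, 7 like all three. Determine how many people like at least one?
91

|A∪B∪C| = 52+46+41-13-22-20+7 = 91.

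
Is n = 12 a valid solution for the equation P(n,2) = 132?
P(12,2) = 12·11 = 132, which equals 132.
Final answer: Yes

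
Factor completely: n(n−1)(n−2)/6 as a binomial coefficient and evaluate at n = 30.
C(n,3); C(30,3) = 4,060

n(n−1)(n−2)/6 = n!/(3!(n−3)!) = C(n,3). At n = 30: C(30,3) = 4,060.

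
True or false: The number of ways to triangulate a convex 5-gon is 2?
False

Triangulations of a convex 5-gon are counted by the Catalan number C_3: C_3 = C(6,3)/(3+1) = 20/4 = 5.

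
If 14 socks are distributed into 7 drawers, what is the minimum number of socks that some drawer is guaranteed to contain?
Pigeonhole: ⌈14/7⌉ = 2.
Final answer: 2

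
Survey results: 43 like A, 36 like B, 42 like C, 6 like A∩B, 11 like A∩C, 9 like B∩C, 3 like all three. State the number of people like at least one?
|A∪B∪C| = 43+36+42-6-11-9+3 = 98.

Answer: 98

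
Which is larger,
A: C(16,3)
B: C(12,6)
B

Explanation: A=C(16,3)=560, B=C(12,6)=924.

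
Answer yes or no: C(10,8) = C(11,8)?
No

Solution: LHS = C(10,8) = 45; RHS = C(11,8) = 165. 45 ≠ 165, so the statement does not hold.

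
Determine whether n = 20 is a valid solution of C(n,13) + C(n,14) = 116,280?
Yes

Solution: C(20,13) + C(20,14) = 77,520 + 38,760 = 116,280, which equals 116,280.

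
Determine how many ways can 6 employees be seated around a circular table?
120
Circular arrangements: (6-1)! = 120.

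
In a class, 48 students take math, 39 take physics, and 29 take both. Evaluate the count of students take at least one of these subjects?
58

Reasoning: |A∪B| = |A|+|B|-|A∩B| = 48+39-29 = 58.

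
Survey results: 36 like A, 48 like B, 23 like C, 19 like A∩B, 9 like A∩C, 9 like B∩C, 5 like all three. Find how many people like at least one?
75

Reasoning: |A∪B∪C| = 36+48+23-19-9-9+5 = 75.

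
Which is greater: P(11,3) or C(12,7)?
P(11,3)

Solution: P(11,3)=990, C(12,7)=792.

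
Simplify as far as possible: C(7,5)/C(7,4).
C(n,k+1)/C(n,k) = (n−k)/(k+1). Here (7−4)/(4+1) = 3/5 = 3/5.
Final answer: 3/5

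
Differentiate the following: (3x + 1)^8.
Chain rule: 8(3x+1)^{7} × 3 = 24(3x+1)^{7}.

Answer: 24(3x + 1)^7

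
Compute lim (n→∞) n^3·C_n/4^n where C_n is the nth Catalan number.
∞
C_n ~ 4^n/(n^(3/2)√π), so n^3·C_n/4^n ~ n^(3 − 3/2)/√π → ∞.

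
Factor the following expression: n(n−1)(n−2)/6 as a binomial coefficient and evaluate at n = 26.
C(n,3); C(26,3) = 2,600

Solution: n(n−1)(n−2)/6 = n!/(3!(n−3)!) = C(n,3). At n = 26: C(26,3) = 2,600.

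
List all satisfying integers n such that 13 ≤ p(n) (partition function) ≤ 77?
7, 8, 9, 10, 11, 12

Solution: Tabulating p(n) via p(n) = p(n−1) + p(n−2) − p(n−5) − p(n−7) + …: p(6)=11; p(7)=15; p(8)=22; p(9)=30; p(10)=42; p(11)=56; p(12)=77; p(13)=101. So valid n = 7, 8, 9, 10, 11, 12.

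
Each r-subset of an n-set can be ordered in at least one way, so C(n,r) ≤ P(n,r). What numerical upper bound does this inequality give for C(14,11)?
14,529,715,200

Explanation: P(14,11) = 14·13·12·11·10·9·8·7·6·5·4 = 14,529,715,200, so C(14,11) ≤ 14,529,715,200. (The bound is loose by a factor of 11! = 39,916,800: C(14,11) = 14,529,715,200/39,916,800 = 364.)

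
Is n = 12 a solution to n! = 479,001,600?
Yes

Working:
12! = 12·11! = 12·39,916,800 = 479,001,600, which equals 479,001,600.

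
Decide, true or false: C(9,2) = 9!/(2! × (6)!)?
False

The correct denominator is 2!×7!, giving C(9,2) = 36; the stated RHS is 9!/(2!×6!) = 252 ≠ 36, so the statement does not hold.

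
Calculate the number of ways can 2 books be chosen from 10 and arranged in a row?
90

Explanation: P(10,2) = 10!/(10-2)! = 90.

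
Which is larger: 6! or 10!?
10!

Explanation: 6!=720, 10!=3,628,800. 10! > 6!.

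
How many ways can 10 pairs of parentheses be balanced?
16,796

Reasoning: Using the Catalan number formula: C_n = C(2n, n) / (n+1)
C_10 = C(20, 10) / (10+1)
     = 184756 / 11
     = 16,796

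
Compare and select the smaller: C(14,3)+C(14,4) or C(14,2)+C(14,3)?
C(14,2)+C(14,3)
First=1,365, Second=455.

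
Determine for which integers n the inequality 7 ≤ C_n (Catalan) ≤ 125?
4, 5
C_3=5; C_4=14; C_5=42; C_6=132. So valid n = 4, 5.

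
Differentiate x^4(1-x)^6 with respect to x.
4x^3(1-x)^6 - 6x^4(1-x)^5

Working:
Product rule: 4x^{3}(1-x)^{6} + x^4·(-6)(1-x)^{5}.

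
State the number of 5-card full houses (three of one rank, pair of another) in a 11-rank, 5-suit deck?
Triple rank: 11. Triple suits: C(5,3)=10. Pair rank: 10. Pair suits: C(5,2)=10. Total: 11,000.

Answer: 11,000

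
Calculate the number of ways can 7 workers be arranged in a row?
5,040

Arrangements of 7 distinct objects: 7! = 5,040.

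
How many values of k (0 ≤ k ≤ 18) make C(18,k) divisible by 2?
Checking C(18,k) mod 2 for k = 0..18: divisible at k = 1, 3, 4, 5, 6, 7, 8, 9, 10, 11, 12, 13, 14, 15, 17. That's 15 values.

Answer: 15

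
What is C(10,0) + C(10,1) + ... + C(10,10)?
1,024

Explanation: Sum of binomial coefficients = 2^10 = 1,024.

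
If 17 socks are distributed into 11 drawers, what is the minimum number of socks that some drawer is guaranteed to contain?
2

Pigeonhole: ⌈17/11⌉ = 2.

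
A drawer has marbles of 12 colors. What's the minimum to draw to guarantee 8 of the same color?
85

Working:
Worst case: 7 of each = 84. One more: 85.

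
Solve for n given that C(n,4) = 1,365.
C(n,4) = n(n−1)(n−2)(n−3)/4! is increasing in n, and n(n−1)(n−2)(n−3) = 4!·1,365 = 32,760 ≈ (n−1.5)^4 gives n ≈ 15.0. Check: C(13,4) = 715, C(14,4) = 1,001, C(15,4) = 1,365 ✓. So n = 15.
Final answer: 15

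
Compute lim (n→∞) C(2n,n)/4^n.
C(2n,n) ~ 4^n/√(πn), so C(2n,n)/4^n ~ 1/√(πn) → 0.

Answer: 0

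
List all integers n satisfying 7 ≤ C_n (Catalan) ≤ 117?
4, 5

C_3=5; C_4=14; C_5=42; C_6=132. So valid n = 4, 5.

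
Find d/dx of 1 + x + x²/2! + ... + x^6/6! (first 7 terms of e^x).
Differentiating term by term gives the first 6 terms of e^x.

Answer: 1 + x + x²/2! + ... + x^5/5!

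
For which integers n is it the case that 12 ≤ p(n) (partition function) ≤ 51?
Tabulating p(n) via p(n) = p(n−1) + p(n−2) − p(n−5) − p(n−7) + …: p(6)=11; p(7)=15; p(8)=22; p(9)=30; p(10)=42; p(11)=56. So valid n = 7, 8, 9, 10.

Answer: 7, 8, 9, 10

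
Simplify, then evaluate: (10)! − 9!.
3,265,920

Working:
(10)! − 9! = (10)·9! − 9! = (10−1)·9! = 9·9! = 3,265,920.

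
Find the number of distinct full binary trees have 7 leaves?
132

Explanation: Using the Catalan number formula: C_n = C(2n, n) / (n+1)
C_6 = C(12, 6) / (6+1)
     = 924 / 7
     = 132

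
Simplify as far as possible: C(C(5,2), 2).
45

C(5,2) = 10, then C(10, 2) = 45.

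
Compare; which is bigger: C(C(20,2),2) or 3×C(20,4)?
C(C(20,2),2)

Explanation: C(C(20,2),2)=17,955, 3×C(20,4)=14,535.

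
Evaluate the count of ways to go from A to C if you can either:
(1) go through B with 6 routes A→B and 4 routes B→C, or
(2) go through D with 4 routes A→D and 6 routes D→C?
48

Working:
Route via B: 6×4=24. Route via D: 4×6=24. Total: 48.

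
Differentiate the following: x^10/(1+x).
Quotient rule: [10x^{9}(1+x) - x^10]/(1+x)².

Answer: (10x^9(1+x) - x^10)/(1+x)²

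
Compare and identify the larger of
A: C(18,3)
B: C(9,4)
A

Reasoning: A=C(18,3)=816, B=C(9,4)=126.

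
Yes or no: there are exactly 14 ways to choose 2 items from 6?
No

Working:
C(6,2) = 15 ≠ 14.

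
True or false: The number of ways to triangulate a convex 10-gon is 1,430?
True

Reasoning: Triangulations of a convex 10-gon are counted by the Catalan number C_8: C_8 = C(16,8)/(8+1) = 12,870/9 = 1,430.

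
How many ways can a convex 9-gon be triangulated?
429

Reasoning: Using the Catalan number formula: C_n = C(2n, n) / (n+1)
C_7 = C(14, 7) / (7+1)
     = 3432 / 8
     = 429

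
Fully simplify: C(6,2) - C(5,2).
5

Reasoning: C(6,2) - C(5,2) = C(5,1) = 5.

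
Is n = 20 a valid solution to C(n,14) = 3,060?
C(20,14) = 20·19·18·17·16·15·14·13·12·11·10·9·8·7/14! = 3,379,030,566,912,000/87,178,291,200 = 38,760, which does not equal 3,060.

Answer: No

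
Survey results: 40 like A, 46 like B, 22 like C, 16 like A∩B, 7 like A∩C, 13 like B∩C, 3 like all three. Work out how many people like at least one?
75

Working:
|A∪B∪C| = 40+46+22-16-7-13+3 = 75.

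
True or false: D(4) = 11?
False

Derangements of 4 elements: D(4) = (4-1)·[D(3) + D(2)] = 3·[2 + 1] = 9.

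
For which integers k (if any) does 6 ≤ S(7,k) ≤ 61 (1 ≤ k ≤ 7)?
6

Explanation: S(7,1)=1; S(7,2)=63; S(7,3)=301; S(7,4)=350; S(7,5)=140; S(7,6)=21; S(7,7)=1. So valid k = 6.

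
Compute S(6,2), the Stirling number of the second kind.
31

Solution: Using the Stirling recurrence: S(n,k) = k·S(n-1,k) + S(n-1,k-1)
S(6,2) = 2·S(5,2) + S(5,1)
         = 2·15 + 1
         = 30 + 1
         = 31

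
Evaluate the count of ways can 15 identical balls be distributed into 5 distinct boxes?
3,876

Explanation: C(15+5-1, 5-1) = C(19, 4) = 3,876.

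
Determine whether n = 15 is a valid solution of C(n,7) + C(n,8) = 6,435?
C(15,7) + C(15,8) = 6,435 + 6,435 = 12,870, which does not equal 6,435.

Answer: No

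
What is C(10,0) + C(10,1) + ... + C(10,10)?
1,024
Sum of binomial coefficients = 2^10 = 1,024.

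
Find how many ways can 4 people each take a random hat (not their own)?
9

Explanation: Using D(n) = (n-1)[D(n-1) + D(n-2)]:
D(4) = (4-1) × [D(3) + D(2)]
      = 3 × [2 + 1]
      = 3 × 3
      = 9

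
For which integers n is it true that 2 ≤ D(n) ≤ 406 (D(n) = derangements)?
3, 4, 5, 6

Working:
Using D(n) = (n−1)[D(n−1) + D(n−2)] with D(1)=0, D(2)=1: D(2)=1; D(3)=2; D(4)=9; D(5)=44; D(6)=265; D(7)=1,854. So valid n = 3, 4, 5, 6.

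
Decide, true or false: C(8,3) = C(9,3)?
LHS = C(8,3) = 56; RHS = C(9,3) = 84. 56 ≠ 84, so the statement does not hold.
Final answer: False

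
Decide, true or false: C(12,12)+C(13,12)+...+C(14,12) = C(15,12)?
False
Hockey stick identity gives Σ = C(15,13) = 105; RHS C(15,12) = 455.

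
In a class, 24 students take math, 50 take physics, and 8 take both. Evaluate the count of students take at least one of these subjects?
66
|A∪B| = |A|+|B|-|A∩B| = 24+50-8 = 66.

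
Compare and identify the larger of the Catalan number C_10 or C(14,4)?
C_10

Reasoning: C_10 = C(20,10)/(10+1) = 184,756/11 = 16,796; C(14,4) = 1,001.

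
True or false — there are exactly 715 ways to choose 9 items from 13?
True

Working:
C(13,9) = 715.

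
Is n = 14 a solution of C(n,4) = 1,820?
C(14,4) = 14·13·12·11/4! = 24,024/24 = 1,001, which does not equal 1,820.
Final answer: No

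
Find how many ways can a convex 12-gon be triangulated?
16,796

Using the Catalan number formula: C_n = C(2n, n) / (n+1)
C_10 = C(20, 10) / (10+1)
     = 184756 / 11
     = 16,796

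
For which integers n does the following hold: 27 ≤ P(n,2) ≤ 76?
6, 7, 8, 9

Solution: P(5,2)=20; P(6,2)=30; P(7,2)=42; P(8,2)=56; P(9,2)=72; P(10,2)=90. So valid n = 6, 7, 8, 9.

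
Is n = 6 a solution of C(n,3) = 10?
No
C(6,3) = 6·5·4/3! = 120/6 = 20, which does not equal 10.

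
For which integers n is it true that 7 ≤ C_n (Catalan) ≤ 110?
C_3=5; C_4=14; C_5=42; C_6=132. So valid n = 4, 5.

Answer: 4, 5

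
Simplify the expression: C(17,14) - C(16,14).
560

C(17,14) - C(16,14) = C(16,13) = 560.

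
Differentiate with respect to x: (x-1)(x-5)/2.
(2x - 6)/2

d/dx[(x-1)(x-5)] = (x-5) + (x-1) = 2x - 6. Dividing by 2 gives (2x - 6)/2.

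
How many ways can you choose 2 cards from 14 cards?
91

Working:
C(14,2) = 14! / (2! × (14-2)!)
         = 14! / (2! × 12!)
         = 91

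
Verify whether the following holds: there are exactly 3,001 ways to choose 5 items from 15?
False
C(15,5) = 3,003 ≠ 3001.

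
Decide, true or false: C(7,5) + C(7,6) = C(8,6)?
True

Explanation: Pascal's identity: LHS = 21 + 7 = 28; RHS = C(8,6) = 28. Both sides agree, so the statement holds.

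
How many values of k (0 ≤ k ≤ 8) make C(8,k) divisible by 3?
0

Explanation: Checking C(8,k) mod 3 for k = 0..8: none are divisible by 3. Count = 0.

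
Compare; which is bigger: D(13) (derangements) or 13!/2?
13!/2

Solution: D(13) = (13-1)·[D(12) + D(11)] = 12·[176,214,841 + 14,684,570] = 2,290,792,932; 13!/2 = 6,227,020,800/2 = 3,113,510,400.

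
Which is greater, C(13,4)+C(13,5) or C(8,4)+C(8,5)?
First=2,002, Second=126.

Answer: C(13,4)+C(13,5)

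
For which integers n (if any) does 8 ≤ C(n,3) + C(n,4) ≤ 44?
5, 6

C(4,3)+C(4,4)=5; C(5,3)+C(5,4)=15; C(6,3)+C(6,4)=35; C(7,3)+C(7,4)=70. So valid n = 5, 6.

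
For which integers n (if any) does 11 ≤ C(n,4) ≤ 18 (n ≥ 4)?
6

Reasoning: C(5,4)=5; C(6,4)=15; C(7,4)=35. So valid n = 6.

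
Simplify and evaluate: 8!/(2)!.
20,160

Reasoning: This equals 8×7×...×3 = 20,160.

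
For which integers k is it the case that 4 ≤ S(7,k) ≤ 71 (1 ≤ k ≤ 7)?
2, 6
S(7,1)=1; S(7,2)=63; S(7,3)=301; S(7,4)=350; S(7,5)=140; S(7,6)=21; S(7,7)=1. So valid k = 2, 6.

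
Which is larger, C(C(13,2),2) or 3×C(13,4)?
C(C(13,2),2)

C(C(13,2),2)=3,003, 3×C(13,4)=2,145.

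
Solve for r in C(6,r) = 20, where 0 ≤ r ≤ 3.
3

Explanation: C(6,r) is increasing for 0 ≤ r ≤ 3. Stepping up (C(6,r+1) = C(6,r)·(6−r)/(r+1)): C(6,1) = 6, C(6,2) = 15, C(6,3) = 20 ✓. So r = 3.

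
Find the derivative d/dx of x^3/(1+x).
Quotient rule: [3x^{2}(1+x) - x^3]/(1+x)².
Final answer: (3x^2(1+x) - x^3)/(1+x)²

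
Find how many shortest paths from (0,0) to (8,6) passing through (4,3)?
1,225

Explanation: To (4,3): C(7,4)=35. From there: C(7,4)=35. Total: 1,225.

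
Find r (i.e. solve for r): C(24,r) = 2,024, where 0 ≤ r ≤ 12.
3
C(24,r) is increasing for 0 ≤ r ≤ 12. Stepping up (C(24,r+1) = C(24,r)·(24−r)/(r+1)): C(24,1) = 24, C(24,2) = 276, C(24,3) = 2,024 ✓. So r = 3.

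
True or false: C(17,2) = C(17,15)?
True

Working:
C(17,2) = C(17,17-2) by the symmetry property; both equal 136.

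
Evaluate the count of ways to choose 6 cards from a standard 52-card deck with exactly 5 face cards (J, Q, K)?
31,680

Reasoning: 12 face cards and 40 non-face cards: C(12,5) × C(40,1) = 792 × 40 = 31,680.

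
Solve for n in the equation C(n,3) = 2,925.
27

Explanation: C(n,3) = n(n−1)(n−2)/3! is increasing in n, and n(n−1)(n−2) = 3!·2,925 = 17,550 ≈ (n−1)^3 gives n ≈ 27.0. Check: C(25,3) = 2,300, C(26,3) = 2,600, C(27,3) = 2,925 ✓. So n = 27.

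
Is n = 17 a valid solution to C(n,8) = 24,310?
C(17,8) = 17·16·15·14·13·12·11·10/8! = 980,179,200/40,320 = 24,310, which equals 24,310.
Final answer: Yes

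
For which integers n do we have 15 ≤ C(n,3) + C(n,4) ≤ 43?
5, 6

C(4,3)+C(4,4)=5; C(5,3)+C(5,4)=15; C(6,3)+C(6,4)=35; C(7,3)+C(7,4)=70. So valid n = 5, 6.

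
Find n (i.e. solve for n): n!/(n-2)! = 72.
9

Working:
n!/(n-2)! = n×(n-1), a product of 2 consecutive integers ≈ (n−0.5)^2. 72^(1/2) + 0.5 ≈ 9.0; check n = 9: 9×8 = 72 ✓. So n = 9.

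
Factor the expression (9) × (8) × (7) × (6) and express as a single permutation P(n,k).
P(9,4) = 9!/(5)!

Working:
Product of 4 consecutive descending integers starting at 9: P(9,4) = 9!/5! = 3,024.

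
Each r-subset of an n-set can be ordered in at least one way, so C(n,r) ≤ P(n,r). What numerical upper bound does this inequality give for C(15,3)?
P(15,3) = 15·14·13 = 2,730, so C(15,3) ≤ 2,730. (The bound is loose by a factor of 3! = 6: C(15,3) = 2,730/6 = 455.)
Final answer: 2,730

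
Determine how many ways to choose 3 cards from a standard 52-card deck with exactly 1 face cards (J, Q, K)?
12 face cards and 40 non-face cards: C(12,1) × C(40,2) = 12 × 780 = 9,360.
Final answer: 9,360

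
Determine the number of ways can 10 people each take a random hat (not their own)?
1,334,961

Using D(n) = (n-1)[D(n-1) + D(n-2)]:
D(10) = (10-1) × [D(9) + D(8)]
      = 9 × [133496 + 14833]
      = 9 × 148329
      = 1,334,961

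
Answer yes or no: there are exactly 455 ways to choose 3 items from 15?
C(15,3) = 455.
Final answer: Yes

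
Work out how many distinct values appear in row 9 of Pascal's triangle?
5
Row 9 has entries C(9,0)..C(9,9); by symmetry C(9,k)=C(9,9-k), giving 5 distinct values.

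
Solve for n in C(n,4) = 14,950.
26

Explanation: C(n,4) = n(n−1)(n−2)(n−3)/4! is increasing in n, and n(n−1)(n−2)(n−3) = 4!·14,950 = 358,800 ≈ (n−1.5)^4 gives n ≈ 26.0. Check: C(24,4) = 10,626, C(25,4) = 12,650, C(26,4) = 14,950 ✓. So n = 26.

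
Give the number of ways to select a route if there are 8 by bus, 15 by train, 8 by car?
31

Explanation: By the addition principle: 8 + 15 + 8 = 31.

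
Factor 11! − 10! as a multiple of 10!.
10 × 10! = 36,288,000

Reasoning: 11! − 10! = 11·10! − 10! = (11 − 1)·10! = 10 × 10! = 36,288,000.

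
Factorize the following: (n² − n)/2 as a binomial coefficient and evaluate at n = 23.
(n² − n)/2 = n(n−1)/2 = C(n,2). At n = 23: C(23,2) = 253.

Answer: C(n,2); C(23,2) = 253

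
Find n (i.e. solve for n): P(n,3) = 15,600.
26

P(n,3) = n(n−1)(n−2) is increasing in n; n(n−1)(n−2) ≈ (n−1)^3 = 15,600 gives n ≈ 26.0. Check: P(24,3) = 12,144, P(25,3) = 13,800, P(26,3) = 15,600 ✓. So n = 26.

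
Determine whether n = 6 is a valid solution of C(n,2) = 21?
No

Reasoning: C(6,2) = 6·5/2! = 30/2 = 15, which does not equal 21.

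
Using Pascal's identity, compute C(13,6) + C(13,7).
C(13,6) + C(13,7) = C(14,7) = 3,432.
Final answer: 3,432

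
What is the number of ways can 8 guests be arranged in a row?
40,320

Working:
Arrangements of 8 distinct objects: 8! = 40,320.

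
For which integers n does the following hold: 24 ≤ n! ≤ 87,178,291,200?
4, 5, 6, 7, 8, 9, 10, 11, 12, 13, 14

n! is strictly increasing; 4! = 24 and 14! = 87,178,291,200, so valid n = 4, 5, 6, 7, 8, 9, 10, 11, 12, 13, 14.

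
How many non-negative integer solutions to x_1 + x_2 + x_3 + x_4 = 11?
364

Solution: C(11+4-1, 4-1) = 364.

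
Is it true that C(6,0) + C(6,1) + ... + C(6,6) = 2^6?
Binomial theorem with x = y = 1: Σ C(6,i) = (1+1)^6 = 2^6 = 64. The statement holds.

Answer: True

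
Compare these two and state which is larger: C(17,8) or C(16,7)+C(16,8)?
Equal

By Pascal's identity: C(17,8) = C(16,7)+C(16,8) = 24,310. Equal.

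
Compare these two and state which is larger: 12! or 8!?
12!

12!=479,001,600, 8!=40,320. 12! > 8!.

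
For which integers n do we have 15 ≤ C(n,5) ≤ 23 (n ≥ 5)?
7

Reasoning: C(6,5)=6; C(7,5)=21; C(8,5)=56. So valid n = 7.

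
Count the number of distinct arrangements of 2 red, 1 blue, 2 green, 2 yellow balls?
630

Solution: Multinomial: 7!/(2! × 1! × 2! × 2!) = 630.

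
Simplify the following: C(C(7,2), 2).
210

Reasoning: C(7,2) = 21, then C(21, 2) = 210.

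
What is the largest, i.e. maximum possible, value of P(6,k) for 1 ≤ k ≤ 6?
P(6,k) increases in k, so maximum at k = 6: 6! = 720.
Final answer: 720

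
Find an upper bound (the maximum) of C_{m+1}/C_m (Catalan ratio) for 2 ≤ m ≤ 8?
17/5
C_{m+1}/C_m = 2(2m+1)/(m+2), which increases with m. Maximum at m = 8: 2·17/10 = 17/5.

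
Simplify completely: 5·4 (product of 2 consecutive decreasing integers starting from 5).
20

Explanation: This is P(5,2) = 5!/(3)! = 20.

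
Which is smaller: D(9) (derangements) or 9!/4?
9!/4

Explanation: D(9) = (9-1)·[D(8) + D(7)] = 8·[14,833 + 1,854] = 133,496; 9!/4 = 362,880/4 = 90,720.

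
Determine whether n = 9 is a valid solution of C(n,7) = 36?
C(9,7) = 9·8·7·6·5·4·3/7! = 181,440/5,040 = 36, which equals 36.
Final answer: Yes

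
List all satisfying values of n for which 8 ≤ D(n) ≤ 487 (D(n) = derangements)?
Using D(n) = (n−1)[D(n−1) + D(n−2)] with D(1)=0, D(2)=1: D(3)=2; D(4)=9; D(5)=44; D(6)=265; D(7)=1,854. So valid n = 4, 5, 6.
Final answer: 4, 5, 6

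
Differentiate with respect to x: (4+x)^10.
Using the power rule: d/dx (4+x)^10 = 10(4+x)^{9}.
Final answer: 10(4+x)^9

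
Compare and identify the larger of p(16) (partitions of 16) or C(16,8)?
C(16,8)

Explanation: Pentagonal recurrence p(n) = p(n−1) + p(n−2) − p(n−5) − p(n−7) + …: p(16) = p(15) + p(14) − p(11) − p(9) + p(4) + p(1) = 176 + 135 − 56 − 30 + 5 + 1 = 231; C(16,8) = 12,870.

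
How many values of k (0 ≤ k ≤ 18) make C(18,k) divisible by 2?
15

Checking C(18,k) mod 2 for k = 0..18: divisible at k = 1, 3, 4, 5, 6, 7, 8, 9, 10, 11, 12, 13, 14, 15, 17. That's 15 values.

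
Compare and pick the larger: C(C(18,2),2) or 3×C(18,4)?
C(C(18,2),2)=11,628, 3×C(18,4)=9,180.

Answer: C(C(18,2),2)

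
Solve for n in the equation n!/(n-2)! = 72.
9

Explanation: n!/(n-2)! = n×(n-1), a product of 2 consecutive integers ≈ (n−0.5)^2. 72^(1/2) + 0.5 ≈ 9.0; check n = 9: 9×8 = 72 ✓. So n = 9.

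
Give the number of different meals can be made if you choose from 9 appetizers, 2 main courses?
18

Working:
By the multiplication principle: 9 × 2 = 18.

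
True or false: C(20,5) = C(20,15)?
C(20,5) = C(20,20-5) by the symmetry property; both equal 15,504.
Final answer: True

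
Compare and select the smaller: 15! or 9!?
15!=1,307,674,368,000, 9!=362,880. 15! > 9!.

Answer: 9!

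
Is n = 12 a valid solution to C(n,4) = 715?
No

Working:
C(12,4) = 12·11·10·9/4! = 11,880/24 = 495, which does not equal 715.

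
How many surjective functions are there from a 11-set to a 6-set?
129,230,640

Reasoning: Onto functions = 6! × S(11,6)
First compute S(11,6) via recurrence:
Using the Stirling recurrence: S(n,k) = k·S(n-1,k) + S(n-1,k-1)
S(11,6) = 6·S(10,6) + S(10,5)
         = 6·22827 + 42525
         = 136962 + 42525
         = 179,487
Then: 720 × 179487 = 129,230,640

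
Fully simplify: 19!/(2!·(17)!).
171

Working:
This is C(19,2) = 171.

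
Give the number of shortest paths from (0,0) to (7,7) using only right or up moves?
3,432
Choose 7 rights from 14 moves: C(14,7) = 3,432.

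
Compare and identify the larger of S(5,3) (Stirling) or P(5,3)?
S(5,3) = 3·S(4,3) + S(4,2) = 3·6 + 7 = 25; P(5,3) = 60.
Final answer: P(5,3)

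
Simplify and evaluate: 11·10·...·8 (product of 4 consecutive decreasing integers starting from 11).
7,920

Reasoning: This is P(11,4) = 11!/(7)! = 7,920.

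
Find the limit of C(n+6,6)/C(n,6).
1

Solution: Both numerator and denominator grow as n^6/6! for large n, so the ratio → 1.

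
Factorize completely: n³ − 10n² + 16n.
n³ − 10n² + 16n = n(n² − 10n + 16) = n(n − 2)(n − 8).
Final answer: n(n − 2)(n − 8)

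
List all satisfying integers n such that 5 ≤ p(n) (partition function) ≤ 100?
4, 5, 6, 7, 8, 9, 10, 11, 12
Tabulating p(n) via p(n) = p(n−1) + p(n−2) − p(n−5) − p(n−7) + …: p(3)=3; p(4)=5; p(5)=7; p(6)=11; p(7)=15; p(8)=22; p(9)=30; p(10)=42; p(11)=56; p(12)=77; p(13)=101. So valid n = 4, 5, 6, 7, 8, 9, 10, 11, 12.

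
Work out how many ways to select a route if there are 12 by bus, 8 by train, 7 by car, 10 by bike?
37

Working:
By the addition principle: 12 + 8 + 7 + 10 = 37.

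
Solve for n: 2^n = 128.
7

Reasoning: 2^7 = 128, so n = 7.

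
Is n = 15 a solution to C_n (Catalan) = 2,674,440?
No
C_15 = C(30,15)/(15+1) = 155,117,520/16 = 9,694,845, which does not equal 2,674,440.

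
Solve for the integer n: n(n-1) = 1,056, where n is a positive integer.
33

Working:
n² − n − 1,056 = 0, so n = (1 ± √(1 + 4·1,056))/2 = (1 ± √4,225)/2 = (1 ± 65)/2, i.e. n = 33 or n = -32. Taking the positive root, n = 33 (check: 33×32 = 1,056).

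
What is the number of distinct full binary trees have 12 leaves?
58,786

Using the Catalan number formula: C_n = C(2n, n) / (n+1)
C_11 = C(22, 11) / (11+1)
     = 705432 / 12
     = 58,786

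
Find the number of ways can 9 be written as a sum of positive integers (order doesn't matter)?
Pentagonal recurrence p(n) = p(n−1) + p(n−2) − p(n−5) − p(n−7) + …: p(9) = p(8) + p(7) − p(4) − p(2) = 22 + 15 − 5 − 2 = 30.

Answer: 30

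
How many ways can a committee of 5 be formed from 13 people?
1,287

C(13,5) = 13! / (5! × (13-5)!)
         = 13! / (5! × 8!)
         = 1,287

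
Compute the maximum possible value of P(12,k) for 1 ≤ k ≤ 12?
479,001,600

Reasoning: P(12,k) increases in k, so maximum at k = 12: 12! = 479,001,600.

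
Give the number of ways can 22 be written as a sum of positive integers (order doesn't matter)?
1,002

Pentagonal recurrence p(n) = p(n−1) + p(n−2) − p(n−5) − p(n−7) + …: p(22) = p(21) + p(20) − p(17) − p(15) + p(10) + p(7) − p(0) = 792 + 627 − 297 − 176 + 42 + 15 − 1 = 1,002.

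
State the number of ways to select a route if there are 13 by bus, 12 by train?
25

By the addition principle: 13 + 12 = 25.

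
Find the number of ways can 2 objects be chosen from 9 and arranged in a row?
72

Explanation: P(9,2) = 9!/(9-2)! = 72.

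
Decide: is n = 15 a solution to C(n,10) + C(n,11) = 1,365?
No

Explanation: C(15,10) + C(15,11) = 3,003 + 1,365 = 4,368, which does not equal 1,365.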